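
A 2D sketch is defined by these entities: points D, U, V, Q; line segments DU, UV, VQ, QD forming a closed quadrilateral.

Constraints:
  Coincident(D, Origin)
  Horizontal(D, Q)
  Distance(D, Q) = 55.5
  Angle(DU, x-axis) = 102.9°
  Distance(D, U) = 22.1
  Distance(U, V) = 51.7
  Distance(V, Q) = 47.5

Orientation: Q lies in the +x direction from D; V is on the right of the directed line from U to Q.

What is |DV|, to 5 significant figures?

30.249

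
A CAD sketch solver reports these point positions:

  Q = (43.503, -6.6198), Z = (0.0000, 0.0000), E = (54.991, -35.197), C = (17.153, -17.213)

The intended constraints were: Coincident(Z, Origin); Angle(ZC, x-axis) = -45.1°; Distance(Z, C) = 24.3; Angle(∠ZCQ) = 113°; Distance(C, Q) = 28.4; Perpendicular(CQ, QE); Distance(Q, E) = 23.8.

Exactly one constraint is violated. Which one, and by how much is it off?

Distance(Q, E) = 23.8 — off by 7.00.

Z = (0.00, 0.00) ✓; ZC at -45.10° ✓; |ZC| = 24.30 ✓; ∠ZCQ = 113.0° ✓; |CQ| = 28.40 ✓; ∠(CQ, QE) = 90.00° ✓; |QE| = 30.80 ✗.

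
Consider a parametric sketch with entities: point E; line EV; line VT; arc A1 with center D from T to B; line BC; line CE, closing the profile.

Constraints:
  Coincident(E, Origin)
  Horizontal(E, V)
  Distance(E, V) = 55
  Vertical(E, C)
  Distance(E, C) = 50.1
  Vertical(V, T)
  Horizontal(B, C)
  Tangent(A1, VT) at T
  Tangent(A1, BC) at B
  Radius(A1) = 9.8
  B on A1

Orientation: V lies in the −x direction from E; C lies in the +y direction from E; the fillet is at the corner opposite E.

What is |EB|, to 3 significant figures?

67.5

The virtual corner opposite E is at (-55.0, 50.1). The tangent condition forces DT to be normal to VT and A1 meets BC tangentially, so DB is at right angles to BC, with radius 9.8, so the center D sits 9.8 in from both sides at D = (-45.2, 40.3). That places the tangent points at T = (-55.0, 40.3) on VT and B = (-45.2, 50.1) on BC. Then |EB| = |B − E| = 67.5.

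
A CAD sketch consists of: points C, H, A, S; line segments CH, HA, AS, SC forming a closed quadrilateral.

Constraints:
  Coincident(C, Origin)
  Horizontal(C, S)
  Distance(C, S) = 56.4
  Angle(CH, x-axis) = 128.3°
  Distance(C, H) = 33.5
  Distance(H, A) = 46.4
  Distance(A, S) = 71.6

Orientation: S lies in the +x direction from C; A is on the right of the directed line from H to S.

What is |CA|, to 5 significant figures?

23.072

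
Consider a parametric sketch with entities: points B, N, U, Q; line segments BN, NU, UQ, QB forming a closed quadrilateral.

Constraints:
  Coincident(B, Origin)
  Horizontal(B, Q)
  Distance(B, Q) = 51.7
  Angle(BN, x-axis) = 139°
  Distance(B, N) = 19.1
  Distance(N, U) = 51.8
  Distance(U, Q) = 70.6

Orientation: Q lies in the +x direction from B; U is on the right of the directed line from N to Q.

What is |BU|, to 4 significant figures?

39.46

Checks: |NU| = 51.80 ✓; |UQ| = 70.60 ✓.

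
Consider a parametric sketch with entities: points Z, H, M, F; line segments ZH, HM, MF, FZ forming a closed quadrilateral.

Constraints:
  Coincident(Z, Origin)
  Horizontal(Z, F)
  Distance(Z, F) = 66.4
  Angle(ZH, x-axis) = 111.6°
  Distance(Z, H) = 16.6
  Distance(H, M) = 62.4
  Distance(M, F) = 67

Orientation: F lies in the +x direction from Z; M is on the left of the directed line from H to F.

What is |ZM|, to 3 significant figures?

70.9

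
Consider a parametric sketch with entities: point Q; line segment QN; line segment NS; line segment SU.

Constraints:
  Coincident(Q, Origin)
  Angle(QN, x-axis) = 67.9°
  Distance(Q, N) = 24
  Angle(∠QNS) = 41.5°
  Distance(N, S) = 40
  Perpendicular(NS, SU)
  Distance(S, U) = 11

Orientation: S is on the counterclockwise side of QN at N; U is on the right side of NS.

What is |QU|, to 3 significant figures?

34.8

Q is at the origin; QN runs at 67.9° with length 24.0, so N = 24.0·(cos 67.9°, sin 67.9°) = (9.03, 22.2). ∠QNS = 41.5°, so NS runs at 67.9° + (180° − 41.5°) = 206° from the x-axis; with |NS| = 40.0, S = N + 40.0·(cos 206°, sin 206°) = (-26.8, 4.45). NS is perpendicular to SU; with |SU| = 11.0 on the right of NS, U = S + 11.0·(-0.445, 0.896) = (-31.7, 14.3). Then |QU| = |U − Q| = 34.8.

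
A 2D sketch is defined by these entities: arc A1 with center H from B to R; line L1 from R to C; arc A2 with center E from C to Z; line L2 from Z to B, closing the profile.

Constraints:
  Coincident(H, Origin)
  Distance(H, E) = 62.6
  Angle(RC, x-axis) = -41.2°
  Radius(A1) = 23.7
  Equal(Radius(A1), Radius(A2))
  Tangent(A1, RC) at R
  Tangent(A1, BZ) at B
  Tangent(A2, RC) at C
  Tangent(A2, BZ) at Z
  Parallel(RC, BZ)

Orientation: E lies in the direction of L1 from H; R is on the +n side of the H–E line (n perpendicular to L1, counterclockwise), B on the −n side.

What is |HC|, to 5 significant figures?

66.936

Tangency of A1 to both parallel lines with radius 23.7 puts R and B at H ± 23.7·n: R = (15.611, 17.832), B = (-15.611, -17.832). Equal radii place C and Z the same way about E: C = E + 23.7·n = (62.712, -23.402), Z = E − 23.7·n = (31.490, -59.066). Then |HC| = |C − H| = 66.936.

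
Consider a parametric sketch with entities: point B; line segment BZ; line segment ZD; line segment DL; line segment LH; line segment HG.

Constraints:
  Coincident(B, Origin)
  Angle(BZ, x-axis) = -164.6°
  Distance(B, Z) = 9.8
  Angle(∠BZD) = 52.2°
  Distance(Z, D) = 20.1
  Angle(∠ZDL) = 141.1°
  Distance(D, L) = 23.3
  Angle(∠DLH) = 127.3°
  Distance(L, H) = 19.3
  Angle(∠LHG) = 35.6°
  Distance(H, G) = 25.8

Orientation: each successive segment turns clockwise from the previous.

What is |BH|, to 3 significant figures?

41.1

B is at the origin; BZ runs at -164.6° with length 9.8, so Z = (-9.45, -2.60). ∠BZD = 52.2° gives ZD at 67.6° from the x-axis; with |ZD| = 20.1, D = (-1.79, 16.0). ∠ZDL = 141.1° gives DL at 28.7° from the x-axis; with |DL| = 23.3, L = (18.6, 27.2). ∠DLH = 127.3° gives LH at -24.0° from the x-axis; with |LH| = 19.3, H = (36.3, 19.3). Then |BH| = |H − B| = 41.1.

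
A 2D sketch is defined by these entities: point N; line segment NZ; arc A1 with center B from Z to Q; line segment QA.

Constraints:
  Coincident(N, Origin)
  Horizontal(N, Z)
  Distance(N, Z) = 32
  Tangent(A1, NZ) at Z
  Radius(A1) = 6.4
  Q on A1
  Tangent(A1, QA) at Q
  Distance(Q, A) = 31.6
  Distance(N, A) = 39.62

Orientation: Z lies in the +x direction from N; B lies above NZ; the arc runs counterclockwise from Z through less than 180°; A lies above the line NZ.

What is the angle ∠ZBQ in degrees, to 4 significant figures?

127.5°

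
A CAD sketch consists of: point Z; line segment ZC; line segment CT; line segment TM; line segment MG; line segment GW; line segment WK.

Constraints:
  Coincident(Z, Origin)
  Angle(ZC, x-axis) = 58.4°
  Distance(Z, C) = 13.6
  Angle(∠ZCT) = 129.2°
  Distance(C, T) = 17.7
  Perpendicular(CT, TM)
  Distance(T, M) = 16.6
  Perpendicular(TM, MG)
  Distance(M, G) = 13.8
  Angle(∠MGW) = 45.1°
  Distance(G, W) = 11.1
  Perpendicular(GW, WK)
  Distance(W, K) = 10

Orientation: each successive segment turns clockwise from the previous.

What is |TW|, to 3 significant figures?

10.6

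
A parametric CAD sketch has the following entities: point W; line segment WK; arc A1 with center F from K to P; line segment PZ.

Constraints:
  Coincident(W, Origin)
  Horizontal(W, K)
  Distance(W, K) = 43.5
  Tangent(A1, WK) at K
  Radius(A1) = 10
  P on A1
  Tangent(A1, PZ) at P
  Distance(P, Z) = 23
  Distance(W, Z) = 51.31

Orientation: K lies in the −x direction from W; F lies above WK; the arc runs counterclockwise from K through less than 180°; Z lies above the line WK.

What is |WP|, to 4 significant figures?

35.71

Checks: |FP| = 10.00 ✓; ∠(FP, PZ) = 90.00° ✓; |PZ| = 23.00 ✓; |WZ| = 51.31 ✓.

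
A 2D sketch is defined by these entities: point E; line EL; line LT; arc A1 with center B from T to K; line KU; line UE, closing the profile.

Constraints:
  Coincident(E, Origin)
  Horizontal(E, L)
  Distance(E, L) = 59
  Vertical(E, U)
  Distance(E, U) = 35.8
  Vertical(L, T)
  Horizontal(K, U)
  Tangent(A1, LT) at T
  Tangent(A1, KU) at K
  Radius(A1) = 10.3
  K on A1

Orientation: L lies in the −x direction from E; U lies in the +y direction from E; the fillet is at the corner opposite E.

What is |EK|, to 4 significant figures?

60.44

E is at the origin; E and L share the same y with |EL| = 59.0 and L on the −x side, so L = (-59.00, 0.000). EU is vertical with |EU| = 35.8 and U on the +y side, so U = (0.000, 35.80). The virtual corner opposite E is at (-59.00, 35.80). The tangent condition forces BT to be normal to LT and tangency of A1 to KU means the radius BK is perpendicular to KU, with radius 10.3, so the center B sits 10.3 in from both sides at B = (-48.70, 25.50). That places the tangent points at T = (-59.00, 25.50) on LT and K = (-48.70, 35.80) on KU. Then |EK| = |K − E| = 60.44.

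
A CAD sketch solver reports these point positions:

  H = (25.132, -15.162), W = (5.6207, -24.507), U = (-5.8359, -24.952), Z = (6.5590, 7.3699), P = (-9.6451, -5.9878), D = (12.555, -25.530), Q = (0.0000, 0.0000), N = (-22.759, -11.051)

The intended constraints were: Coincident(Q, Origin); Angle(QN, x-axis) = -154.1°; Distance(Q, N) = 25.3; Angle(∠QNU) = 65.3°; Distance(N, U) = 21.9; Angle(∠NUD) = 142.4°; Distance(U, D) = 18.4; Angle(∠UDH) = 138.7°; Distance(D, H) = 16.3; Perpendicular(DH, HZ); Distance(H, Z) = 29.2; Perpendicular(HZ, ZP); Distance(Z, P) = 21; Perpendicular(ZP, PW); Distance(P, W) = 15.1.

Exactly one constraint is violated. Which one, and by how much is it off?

Distance(P, W) = 15.1 — off by 8.90.

Q = (0.00, 0.00) ✓; QN at -154.1° ✓; |QN| = 25.30 ✓; ∠QNU = 65.30° ✓; |NU| = 21.90 ✓; ∠NUD = 142.4° ✓; |UD| = 18.40 ✓; ∠UDH = 138.7° ✓; |DH| = 16.30 ✓; ∠(DH, HZ) = 90.00° ✓; |HZ| = 29.20 ✓; ∠(HZ, ZP) = 90.00° ✓; |ZP| = 21.00 ✓; ∠(ZP, PW) = 90.00° ✓; |PW| = 24.00 ✗.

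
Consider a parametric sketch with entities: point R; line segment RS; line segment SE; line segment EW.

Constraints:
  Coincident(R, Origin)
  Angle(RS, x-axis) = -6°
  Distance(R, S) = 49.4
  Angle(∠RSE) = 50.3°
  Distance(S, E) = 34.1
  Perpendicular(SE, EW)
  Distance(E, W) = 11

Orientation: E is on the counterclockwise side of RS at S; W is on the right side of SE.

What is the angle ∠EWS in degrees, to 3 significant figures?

72.1°

R is at the origin; RS runs at -6.0° with length 49.4, so S = 49.4·(cos -6.0°, sin -6.0°) = (49.1, -5.16). ∠RSE = 50.3°, so SE runs at -6.0° + (180° − 50.3°) = 124° from the x-axis; with |SE| = 34.1, E = S + 34.1·(cos 124°, sin 124°) = (30.2, 23.2). The perpendicularity gives EW at right angles to SE; with |EW| = 11.0 on the right of SE, W = E + 11.0·(0.832, 0.555) = (39.4, 29.3). Then cos ∠EWS = WE·WS / (|WE||WS|), giving 72.1°.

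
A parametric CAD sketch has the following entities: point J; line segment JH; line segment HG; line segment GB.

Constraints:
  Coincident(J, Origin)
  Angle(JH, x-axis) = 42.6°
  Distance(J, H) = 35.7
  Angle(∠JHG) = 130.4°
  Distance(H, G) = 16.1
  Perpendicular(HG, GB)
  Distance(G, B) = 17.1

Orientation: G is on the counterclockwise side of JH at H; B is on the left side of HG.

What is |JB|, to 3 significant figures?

40.5

J is at the origin; JH runs at 42.6° with length 35.7, so H = 35.7·(cos 42.6°, sin 42.6°) = (26.3, 24.2). ∠JHG = 130.4°, so HG runs at 42.6° + (180° − 130.4°) = 92.2° from the x-axis; with |HG| = 16.1, G = H + 16.1·(cos 92.2°, sin 92.2°) = (25.7, 40.3). HG is perpendicular to GB; with |GB| = 17.1 on the left of HG, B = G + 17.1·(-0.999, -0.0384) = (8.57, 39.6). Then |JB| = |B − J| = 40.5.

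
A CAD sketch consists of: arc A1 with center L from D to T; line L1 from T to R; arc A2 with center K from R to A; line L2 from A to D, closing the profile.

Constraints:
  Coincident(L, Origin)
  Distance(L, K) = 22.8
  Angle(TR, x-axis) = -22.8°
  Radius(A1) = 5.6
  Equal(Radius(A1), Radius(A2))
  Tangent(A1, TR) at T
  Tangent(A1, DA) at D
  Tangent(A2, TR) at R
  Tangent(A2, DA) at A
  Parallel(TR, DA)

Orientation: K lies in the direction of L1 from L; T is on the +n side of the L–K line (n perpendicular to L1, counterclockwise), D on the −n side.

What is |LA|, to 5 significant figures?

23.478

Tangency of A1 to both parallel lines with radius 5.6 puts T and D at L ± 5.6·n: T = (2.1701, 5.1624), D = (-2.1701, -5.1624). Equal radii place R and A the same way about K: R = K + 5.6·n = (23.189, -3.6729), A = K − 5.6·n = (18.848, -13.998). Then |LA| = |A − L| = 23.478.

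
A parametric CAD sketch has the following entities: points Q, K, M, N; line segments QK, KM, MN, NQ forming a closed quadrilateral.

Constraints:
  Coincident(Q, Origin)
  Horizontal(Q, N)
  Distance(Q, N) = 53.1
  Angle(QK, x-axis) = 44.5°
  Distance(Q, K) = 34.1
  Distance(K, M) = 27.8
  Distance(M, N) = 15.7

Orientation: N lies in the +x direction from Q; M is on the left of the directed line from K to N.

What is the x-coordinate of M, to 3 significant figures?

50.8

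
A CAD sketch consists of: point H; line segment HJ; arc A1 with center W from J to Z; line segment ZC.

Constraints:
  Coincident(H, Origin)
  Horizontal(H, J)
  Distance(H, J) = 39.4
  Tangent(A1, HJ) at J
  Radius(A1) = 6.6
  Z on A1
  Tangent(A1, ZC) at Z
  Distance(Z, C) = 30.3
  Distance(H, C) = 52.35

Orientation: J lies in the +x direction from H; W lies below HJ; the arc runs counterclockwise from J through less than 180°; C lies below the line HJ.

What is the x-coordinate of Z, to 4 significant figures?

32.85

Checks: H = (0.00, 0.00) ✓; |WZ| = 6.600 ✓; ∠(WZ, ZC) = 90.00° ✓; |ZC| = 30.30 ✓; |HC| = 52.35 ✓.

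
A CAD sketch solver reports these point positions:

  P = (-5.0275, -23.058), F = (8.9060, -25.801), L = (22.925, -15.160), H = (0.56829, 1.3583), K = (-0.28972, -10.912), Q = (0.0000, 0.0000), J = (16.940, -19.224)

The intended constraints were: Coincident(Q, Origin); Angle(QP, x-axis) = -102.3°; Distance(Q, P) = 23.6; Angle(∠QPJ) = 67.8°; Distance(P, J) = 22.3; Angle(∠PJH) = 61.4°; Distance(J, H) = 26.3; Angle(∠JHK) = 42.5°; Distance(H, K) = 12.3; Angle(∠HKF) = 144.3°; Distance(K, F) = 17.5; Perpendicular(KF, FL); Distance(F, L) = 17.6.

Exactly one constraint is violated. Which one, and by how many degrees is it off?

Perpendicular(KF, FL) — off by 5.50°.

Q = (0.00, 0.00) ✓; QP at -102.3° ✓; |QP| = 23.60 ✓; ∠QPJ = 67.80° ✓; |PJ| = 22.30 ✓; ∠PJH = 61.40° ✓; |JH| = 26.30 ✓; ∠JHK = 42.50° ✓; |HK| = 12.30 ✓; ∠HKF = 144.3° ✓; |KF| = 17.50 ✓; ∠(KF, FL) = 95.50° ✗; |FL| = 17.60 ✓.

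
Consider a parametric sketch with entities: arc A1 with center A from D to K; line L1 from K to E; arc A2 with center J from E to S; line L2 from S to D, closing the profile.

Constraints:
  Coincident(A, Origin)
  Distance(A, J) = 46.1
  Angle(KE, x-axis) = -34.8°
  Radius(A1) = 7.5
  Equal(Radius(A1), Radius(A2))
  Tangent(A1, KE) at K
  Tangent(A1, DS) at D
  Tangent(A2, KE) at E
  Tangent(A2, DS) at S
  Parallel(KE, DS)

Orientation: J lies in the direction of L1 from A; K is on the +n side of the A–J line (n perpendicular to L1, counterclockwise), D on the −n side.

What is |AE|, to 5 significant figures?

46.706

The slot axis is L1's direction at -34.8°, so u = (cos -34.8°, sin -34.8°) = (0.82115, -0.57071) and n = (−sin -34.8°, cos -34.8°) = (0.57071, 0.82115). A is at the origin and J lies 46.1 along u from A, so J = 46.1·u = (37.855, -26.310). Tangency of A1 to both parallel lines with radius 7.5 puts K and D at A ± 7.5·n: K = (4.2804, 6.1586), D = (-4.2804, -6.1586). Equal radii place E and S the same way about J: E = J + 7.5·n = (42.135, -20.151), S = J − 7.5·n = (33.575, -32.469). Then |AE| = |E − A| = 46.706.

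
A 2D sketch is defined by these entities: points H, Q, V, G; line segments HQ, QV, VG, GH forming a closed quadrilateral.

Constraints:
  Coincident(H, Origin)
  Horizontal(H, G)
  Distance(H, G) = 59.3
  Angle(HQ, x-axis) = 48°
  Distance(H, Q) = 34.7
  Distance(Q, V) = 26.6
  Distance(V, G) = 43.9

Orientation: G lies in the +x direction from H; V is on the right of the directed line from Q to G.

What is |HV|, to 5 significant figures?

15.406

H is at the origin; H and G share the same y with |HG| = 59.3 and G in +x, so G = (59.3, 0). HQ runs at 48.0° with |HQ| = 34.7, so Q = (23.219, 25.787). V is determined by |QV| = 26.6 and |VG| = 43.9 together: it lies at the intersection of circle(Q, 26.6) and circle(G, 43.9). With |QG| = 44.349, the foot of the radical line on QG is 8.4238 from Q and the perpendicular offset is √(26.6² − 8.4238²) = 25.231. Taking the right-of-QG solution: V = (15.401, 0.36176).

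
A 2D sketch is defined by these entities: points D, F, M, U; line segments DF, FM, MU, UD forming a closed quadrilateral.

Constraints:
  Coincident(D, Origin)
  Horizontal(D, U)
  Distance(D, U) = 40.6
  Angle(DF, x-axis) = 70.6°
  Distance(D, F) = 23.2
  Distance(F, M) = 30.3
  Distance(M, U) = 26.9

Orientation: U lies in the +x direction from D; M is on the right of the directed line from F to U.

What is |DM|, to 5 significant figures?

16.618

D is at the origin; DU is horizontal with |DU| = 40.6 and U in +x, so U = (40.6, 0). DF runs at 70.6° with |DF| = 23.2, so F = (7.7061, 21.883). M is determined by |FM| = 30.3 and |MU| = 26.9 together: it lies at the intersection of circle(F, 30.3) and circle(U, 26.9). With |FU| = 39.508, the foot of the radical line on FU is 22.215 from F and the perpendicular offset is √(30.3² − 22.215²) = 20.605. Taking the right-of-FU solution: M = (14.789, -7.5777).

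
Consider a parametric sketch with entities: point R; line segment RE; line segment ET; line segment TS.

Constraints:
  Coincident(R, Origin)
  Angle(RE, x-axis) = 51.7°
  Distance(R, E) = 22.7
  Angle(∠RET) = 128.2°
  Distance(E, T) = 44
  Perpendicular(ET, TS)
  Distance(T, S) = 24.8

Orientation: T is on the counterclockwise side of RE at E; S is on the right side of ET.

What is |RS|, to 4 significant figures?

72.02

R is at the origin; RE runs at 51.7° with length 22.7, so E = 22.7·(cos 51.7°, sin 51.7°) = (14.07, 17.81). ∠RET = 128.2°, so ET runs at 51.7° + (180° − 128.2°) = 103.5° from the x-axis; with |ET| = 44.0, T = E + 44.0·(cos 103.5°, sin 103.5°) = (3.797, 60.60). ET is perpendicular to TS; with |TS| = 24.8 on the right of ET, S = T + 24.8·(0.9724, 0.2334) = (27.91, 66.39). Then |RS| = |S − R| = 72.02.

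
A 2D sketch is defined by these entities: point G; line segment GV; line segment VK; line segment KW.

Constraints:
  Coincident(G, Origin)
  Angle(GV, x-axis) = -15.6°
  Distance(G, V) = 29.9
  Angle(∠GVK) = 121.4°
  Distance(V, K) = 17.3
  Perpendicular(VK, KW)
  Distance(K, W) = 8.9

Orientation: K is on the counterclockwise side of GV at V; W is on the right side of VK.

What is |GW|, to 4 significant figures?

47.60

G is at the origin; GV runs at -15.6° with length 29.9, so V = 29.9·(cos -15.6°, sin -15.6°) = (28.80, -8.041). ∠GVK = 121.4°, so VK runs at -15.6° + (180° − 121.4°) = 43.00° from the x-axis; with |VK| = 17.3, K = V + 17.3·(cos 43.00°, sin 43.00°) = (41.45, 3.758). VK ⟂ KW; with |KW| = 8.9 on the right of VK, W = K + 8.9·(0.6820, -0.7314) = (47.52, -2.751). Then |GW| = |W − G| = 47.60.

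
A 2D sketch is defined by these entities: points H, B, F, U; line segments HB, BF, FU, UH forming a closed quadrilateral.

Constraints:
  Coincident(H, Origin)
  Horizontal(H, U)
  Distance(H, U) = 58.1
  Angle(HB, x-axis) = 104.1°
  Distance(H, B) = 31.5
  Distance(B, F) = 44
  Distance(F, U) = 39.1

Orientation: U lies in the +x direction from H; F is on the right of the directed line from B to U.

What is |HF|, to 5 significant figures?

19.700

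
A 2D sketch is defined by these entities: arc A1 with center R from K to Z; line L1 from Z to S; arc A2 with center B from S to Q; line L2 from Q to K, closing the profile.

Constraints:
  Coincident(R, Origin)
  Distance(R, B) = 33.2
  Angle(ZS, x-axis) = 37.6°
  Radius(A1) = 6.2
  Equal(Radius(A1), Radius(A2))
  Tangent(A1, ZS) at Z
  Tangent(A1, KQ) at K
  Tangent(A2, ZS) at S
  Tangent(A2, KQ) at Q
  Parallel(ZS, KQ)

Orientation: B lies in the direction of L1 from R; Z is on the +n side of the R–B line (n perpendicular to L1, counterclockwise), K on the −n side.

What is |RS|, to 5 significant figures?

33.774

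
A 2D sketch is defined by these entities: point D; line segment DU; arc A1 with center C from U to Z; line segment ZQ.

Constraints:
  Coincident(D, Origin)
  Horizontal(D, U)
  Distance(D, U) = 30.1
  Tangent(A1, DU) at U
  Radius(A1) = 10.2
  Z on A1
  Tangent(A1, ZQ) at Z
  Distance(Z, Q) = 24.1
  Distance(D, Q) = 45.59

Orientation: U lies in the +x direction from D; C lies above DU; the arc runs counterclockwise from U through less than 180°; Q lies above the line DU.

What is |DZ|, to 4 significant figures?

41.87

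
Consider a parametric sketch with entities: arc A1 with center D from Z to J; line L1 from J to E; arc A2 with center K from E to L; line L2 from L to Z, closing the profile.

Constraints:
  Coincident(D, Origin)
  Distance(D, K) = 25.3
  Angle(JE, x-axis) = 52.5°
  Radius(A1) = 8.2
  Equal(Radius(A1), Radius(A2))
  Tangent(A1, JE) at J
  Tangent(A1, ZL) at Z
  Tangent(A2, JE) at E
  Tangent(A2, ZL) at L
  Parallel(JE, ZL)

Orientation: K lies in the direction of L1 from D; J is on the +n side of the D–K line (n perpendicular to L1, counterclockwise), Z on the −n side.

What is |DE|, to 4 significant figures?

26.60

Tangency of A1 to both parallel lines with radius 8.2 puts J and Z at D ± 8.2·n: J = (-6.505, 4.992), Z = (6.505, -4.992). Equal radii place E and L the same way about K: E = K + 8.2·n = (8.896, 25.06), L = K − 8.2·n = (21.91, 15.08). Then |DE| = |E − D| = 26.60.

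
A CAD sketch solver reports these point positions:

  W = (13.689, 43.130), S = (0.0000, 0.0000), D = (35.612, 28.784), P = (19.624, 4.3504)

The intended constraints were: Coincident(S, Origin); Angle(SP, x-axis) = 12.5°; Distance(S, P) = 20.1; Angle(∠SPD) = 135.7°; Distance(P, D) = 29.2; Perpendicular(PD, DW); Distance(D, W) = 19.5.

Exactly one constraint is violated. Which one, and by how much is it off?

Distance(D, W) = 19.5 — off by 6.70.

S = (0.00, 0.00) ✓; SP at 12.50° ✓; |SP| = 20.10 ✓; ∠SPD = 135.7° ✓; |PD| = 29.20 ✓; ∠(PD, DW) = 90.00° ✓; |DW| = 26.20 ✗.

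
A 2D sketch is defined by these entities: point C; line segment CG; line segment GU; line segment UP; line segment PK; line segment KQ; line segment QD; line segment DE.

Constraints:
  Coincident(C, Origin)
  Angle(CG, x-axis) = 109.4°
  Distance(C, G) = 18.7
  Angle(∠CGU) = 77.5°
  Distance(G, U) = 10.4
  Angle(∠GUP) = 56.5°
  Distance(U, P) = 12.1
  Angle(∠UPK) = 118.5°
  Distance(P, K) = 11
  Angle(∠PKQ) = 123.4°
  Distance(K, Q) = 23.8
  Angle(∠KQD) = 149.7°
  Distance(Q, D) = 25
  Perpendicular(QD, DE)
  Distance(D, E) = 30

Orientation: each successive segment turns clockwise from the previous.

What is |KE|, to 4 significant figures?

48.97

C is at the origin; CG runs at 109.4° with length 18.7, so G = (-6.211, 17.64). ∠CGU = 77.5° gives GU at 6.900° from the x-axis; with |GU| = 10.4, U = (4.113, 18.89). ∠GUP = 56.5° gives UP at -116.6° from the x-axis; with |UP| = 12.1, P = (-1.305, 8.068). ∠UPK = 118.5° gives PK at -178.1° from the x-axis; with |PK| = 11.0, K = (-12.30, 7.704). ∠PKQ = 123.4° gives KQ at 125.3° from the x-axis; with |KQ| = 23.8, Q = (-26.05, 27.13). ∠KQD = 149.7° gives QD at 95.00° from the x-axis; with |QD| = 25.0, D = (-28.23, 52.03). QD ⟂ DE, so DE runs at 5.000°; with |DE| = 30.0, E = (1.655, 54.65). Then |KE| = |E − K| = 48.97.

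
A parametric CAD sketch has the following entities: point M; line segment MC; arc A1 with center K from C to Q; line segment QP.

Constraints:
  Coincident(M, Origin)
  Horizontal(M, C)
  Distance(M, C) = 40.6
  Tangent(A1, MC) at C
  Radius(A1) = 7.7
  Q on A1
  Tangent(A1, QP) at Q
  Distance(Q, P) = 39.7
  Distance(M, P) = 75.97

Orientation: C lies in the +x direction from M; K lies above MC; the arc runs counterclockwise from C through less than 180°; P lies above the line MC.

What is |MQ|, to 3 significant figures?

47.8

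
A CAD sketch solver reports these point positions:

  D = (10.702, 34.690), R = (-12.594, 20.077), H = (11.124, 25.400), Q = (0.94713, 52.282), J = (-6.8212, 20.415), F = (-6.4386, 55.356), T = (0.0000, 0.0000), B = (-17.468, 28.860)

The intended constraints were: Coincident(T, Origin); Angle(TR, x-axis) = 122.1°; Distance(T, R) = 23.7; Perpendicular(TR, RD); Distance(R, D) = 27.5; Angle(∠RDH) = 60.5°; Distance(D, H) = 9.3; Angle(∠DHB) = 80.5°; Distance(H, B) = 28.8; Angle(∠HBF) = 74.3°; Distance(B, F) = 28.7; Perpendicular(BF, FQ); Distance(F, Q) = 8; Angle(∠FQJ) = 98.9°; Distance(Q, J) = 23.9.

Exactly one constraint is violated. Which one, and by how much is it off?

Distance(Q, J) = 23.9 — off by 8.90.

T = (0.00, 0.00) ✓; TR at 122.1° ✓; |TR| = 23.70 ✓; ∠(TR, RD) = 90.00° ✓; |RD| = 27.50 ✓; ∠RDH = 60.50° ✓; |DH| = 9.300 ✓; ∠DHB = 80.50° ✓; |HB| = 28.80 ✓; ∠HBF = 74.30° ✓; |BF| = 28.70 ✓; ∠(BF, FQ) = 90.00° ✓; |FQ| = 8.000 ✓; ∠FQJ = 98.90° ✓; |QJ| = 32.80 ✗.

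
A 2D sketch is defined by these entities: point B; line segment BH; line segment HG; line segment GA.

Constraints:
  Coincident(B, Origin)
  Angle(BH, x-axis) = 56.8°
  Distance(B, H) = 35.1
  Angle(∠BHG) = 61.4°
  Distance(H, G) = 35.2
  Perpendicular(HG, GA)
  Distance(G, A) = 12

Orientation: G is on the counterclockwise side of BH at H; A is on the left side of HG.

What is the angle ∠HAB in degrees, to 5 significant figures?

64.470°

∠BHG = 61.4°, so HG runs at 56.8° + (180° − 61.4°) = 175.40° from the x-axis; with |HG| = 35.2, G = H + 35.2·(cos 175.40°, sin 175.40°) = (-15.867, 32.193). The perpendicularity gives GA at right angles to HG; with |GA| = 12.0 on the left of HG, A = G + 12.0·(-0.080199, -0.99678) = (-16.830, 20.232). Then cos ∠HAB = AH·AB / (|AH||AB|), giving 64.470°.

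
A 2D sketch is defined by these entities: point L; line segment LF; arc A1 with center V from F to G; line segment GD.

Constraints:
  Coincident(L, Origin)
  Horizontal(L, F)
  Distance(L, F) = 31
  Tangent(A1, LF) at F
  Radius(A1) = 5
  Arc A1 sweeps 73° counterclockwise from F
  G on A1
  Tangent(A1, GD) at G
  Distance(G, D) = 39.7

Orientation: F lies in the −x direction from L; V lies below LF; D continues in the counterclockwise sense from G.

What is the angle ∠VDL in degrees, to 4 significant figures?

24.61°

L is at the origin; L and F share the same y with |LF| = 31.0 and F on the −x side, so F = (-31.00, 0.000). A1 meets LF tangentially, so VF is at right angles to LF, so V = F + (0, -5) = (-31.00, -5.000). On A1, F sits at bearing 90° from V; a 73° counterclockwise sweep puts G at bearing 163°, so G = V + 5.0·(cos 163°, sin 163°) = (-35.78, -3.538). The tangent condition forces VG to be normal to GD, so GD runs along (−sin 163°, cos 163°); with |GD| = 39.7, D = (-47.39, -41.50). Then cos ∠VDL = DV·DL / (|DV||DL|), giving 24.61°.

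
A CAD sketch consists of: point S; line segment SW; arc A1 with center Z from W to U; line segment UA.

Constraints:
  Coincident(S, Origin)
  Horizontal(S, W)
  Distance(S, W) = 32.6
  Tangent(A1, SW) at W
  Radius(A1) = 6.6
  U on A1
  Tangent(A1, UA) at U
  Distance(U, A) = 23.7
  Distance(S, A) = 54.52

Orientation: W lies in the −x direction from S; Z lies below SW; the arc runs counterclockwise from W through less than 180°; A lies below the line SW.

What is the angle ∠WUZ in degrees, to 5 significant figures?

56.693°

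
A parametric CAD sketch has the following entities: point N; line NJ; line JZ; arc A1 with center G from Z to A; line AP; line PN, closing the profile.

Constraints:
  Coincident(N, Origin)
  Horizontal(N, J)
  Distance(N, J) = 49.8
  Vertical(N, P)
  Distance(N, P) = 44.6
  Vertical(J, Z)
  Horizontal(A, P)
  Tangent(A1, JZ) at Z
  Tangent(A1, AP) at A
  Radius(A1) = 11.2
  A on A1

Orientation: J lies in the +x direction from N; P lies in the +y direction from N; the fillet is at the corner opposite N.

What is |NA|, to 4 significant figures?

58.98

The virtual corner opposite N is at (49.80, 44.60). A1 meets JZ tangentially, so GZ is at right angles to JZ and tangency of A1 to AP means the radius GA is perpendicular to AP, with radius 11.2, so the center G sits 11.2 in from both sides at G = (38.60, 33.40). That places the tangent points at Z = (49.80, 33.40) on JZ and A = (38.60, 44.60) on AP. Then |NA| = |A − N| = 58.98.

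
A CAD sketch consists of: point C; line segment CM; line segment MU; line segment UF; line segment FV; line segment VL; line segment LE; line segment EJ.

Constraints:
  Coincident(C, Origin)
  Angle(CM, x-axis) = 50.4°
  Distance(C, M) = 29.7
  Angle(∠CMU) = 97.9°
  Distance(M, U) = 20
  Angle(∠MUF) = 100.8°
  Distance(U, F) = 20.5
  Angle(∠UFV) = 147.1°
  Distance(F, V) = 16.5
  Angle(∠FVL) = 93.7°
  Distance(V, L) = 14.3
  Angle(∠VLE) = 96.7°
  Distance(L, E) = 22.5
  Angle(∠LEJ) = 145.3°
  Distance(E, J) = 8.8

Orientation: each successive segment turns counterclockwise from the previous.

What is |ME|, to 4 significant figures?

12.38

C is at the origin; CM runs at 50.4° with length 29.7, so M = (18.93, 22.88). ∠CMU = 97.9° gives MU at 132.5° from the x-axis; with |MU| = 20.0, U = (5.420, 37.63). ∠MUF = 100.8° gives UF at -148.3° from the x-axis; with |UF| = 20.5, F = (-12.02, 26.86). ∠UFV = 147.1° gives FV at -115.4° from the x-axis; with |FV| = 16.5, V = (-19.10, 11.95). ∠FVL = 93.7° gives VL at -29.10° from the x-axis; with |VL| = 14.3, L = (-6.604, 4.998). ∠VLE = 96.7° gives LE at 54.20° from the x-axis; with |LE| = 22.5, E = (6.557, 23.25). Then |ME| = |E − M| = 12.38.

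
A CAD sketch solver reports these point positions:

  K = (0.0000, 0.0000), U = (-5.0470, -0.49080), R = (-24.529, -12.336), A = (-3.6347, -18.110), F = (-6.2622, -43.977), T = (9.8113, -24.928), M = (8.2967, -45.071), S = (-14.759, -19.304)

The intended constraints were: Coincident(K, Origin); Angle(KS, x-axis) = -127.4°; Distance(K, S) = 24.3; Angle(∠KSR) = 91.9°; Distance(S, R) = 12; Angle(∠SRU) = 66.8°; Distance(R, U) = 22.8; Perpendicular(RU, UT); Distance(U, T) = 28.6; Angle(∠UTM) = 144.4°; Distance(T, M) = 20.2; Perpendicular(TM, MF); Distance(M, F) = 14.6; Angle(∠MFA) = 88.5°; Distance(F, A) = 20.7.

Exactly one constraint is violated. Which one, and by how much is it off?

Distance(F, A) = 20.7 — off by 5.30.

K = (0.00, 0.00) ✓; KS at -127.4° ✓; |KS| = 24.30 ✓; ∠KSR = 91.90° ✓; |SR| = 12.00 ✓; ∠SRU = 66.80° ✓; |RU| = 22.80 ✓; ∠(RU, UT) = 90.00° ✓; |UT| = 28.60 ✓; ∠UTM = 144.4° ✓; |TM| = 20.20 ✓; ∠(TM, MF) = 90.00° ✓; |MF| = 14.60 ✓; ∠MFA = 88.50° ✓; |FA| = 26.00 ✗.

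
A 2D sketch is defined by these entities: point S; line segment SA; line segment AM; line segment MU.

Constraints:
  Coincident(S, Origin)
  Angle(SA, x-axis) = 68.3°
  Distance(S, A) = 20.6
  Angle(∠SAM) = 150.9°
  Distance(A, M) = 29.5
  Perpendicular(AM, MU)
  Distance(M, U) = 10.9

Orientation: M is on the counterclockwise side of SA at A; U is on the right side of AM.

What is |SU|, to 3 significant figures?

51.9

∠SAM = 150.9°, so AM runs at 68.3° + (180° − 150.9°) = 97.4° from the x-axis; with |AM| = 29.5, M = A + 29.5·(cos 97.4°, sin 97.4°) = (3.82, 48.4). The perpendicularity gives MU at right angles to AM; with |MU| = 10.9 on the right of AM, U = M + 10.9·(0.992, 0.129) = (14.6, 49.8). Then |SU| = |U − S| = 51.9.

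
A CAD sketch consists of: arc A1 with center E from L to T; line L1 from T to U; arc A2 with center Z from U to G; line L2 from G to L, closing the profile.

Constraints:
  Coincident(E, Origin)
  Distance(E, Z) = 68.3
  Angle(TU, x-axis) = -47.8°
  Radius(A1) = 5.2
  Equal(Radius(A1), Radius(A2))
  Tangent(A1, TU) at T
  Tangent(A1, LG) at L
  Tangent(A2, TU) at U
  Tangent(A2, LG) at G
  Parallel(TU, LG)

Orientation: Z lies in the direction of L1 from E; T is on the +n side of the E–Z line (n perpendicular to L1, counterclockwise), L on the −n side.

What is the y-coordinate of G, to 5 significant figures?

-54.090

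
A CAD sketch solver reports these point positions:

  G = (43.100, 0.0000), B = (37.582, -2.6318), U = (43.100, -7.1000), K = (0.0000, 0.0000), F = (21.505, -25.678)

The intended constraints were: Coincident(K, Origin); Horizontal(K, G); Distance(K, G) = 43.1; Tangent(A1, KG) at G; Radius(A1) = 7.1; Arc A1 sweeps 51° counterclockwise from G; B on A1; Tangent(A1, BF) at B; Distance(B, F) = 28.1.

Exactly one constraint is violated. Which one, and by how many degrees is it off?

Tangent(A1, BF) at B — off by 4.10°.

K = (0.00, 0.00) ✓; K.y = 0.00, G.y = 0.00 ✓; |KG| = 43.10 ✓; ∠(UG, GK) = 90.00° ✓; |UG| = 7.100 ✓; bearing(U→B) − bearing(U→G) = 51.00° ✓; |UB| = 7.100 ✓; ∠(UB, BF) = 85.90° ✗; |BF| = 28.10 ✓.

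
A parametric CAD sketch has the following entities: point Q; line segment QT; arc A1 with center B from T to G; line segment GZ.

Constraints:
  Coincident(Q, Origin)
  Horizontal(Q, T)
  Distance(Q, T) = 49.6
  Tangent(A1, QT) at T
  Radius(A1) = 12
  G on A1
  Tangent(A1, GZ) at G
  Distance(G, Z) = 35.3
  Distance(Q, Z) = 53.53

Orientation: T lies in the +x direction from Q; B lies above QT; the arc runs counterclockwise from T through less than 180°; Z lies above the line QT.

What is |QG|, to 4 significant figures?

61.14

Checks: |BG| = 12.00 ✓; ∠(BG, GZ) = 90.00° ✓; |GZ| = 35.30 ✓; |QZ| = 53.53 ✓.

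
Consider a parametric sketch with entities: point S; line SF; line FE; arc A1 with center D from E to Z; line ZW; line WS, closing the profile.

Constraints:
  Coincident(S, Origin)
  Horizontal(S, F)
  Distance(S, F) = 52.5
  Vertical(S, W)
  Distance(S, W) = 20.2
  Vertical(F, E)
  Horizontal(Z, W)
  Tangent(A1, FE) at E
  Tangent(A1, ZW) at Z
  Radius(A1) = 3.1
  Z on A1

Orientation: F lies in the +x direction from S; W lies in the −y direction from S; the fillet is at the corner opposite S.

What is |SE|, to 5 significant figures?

55.215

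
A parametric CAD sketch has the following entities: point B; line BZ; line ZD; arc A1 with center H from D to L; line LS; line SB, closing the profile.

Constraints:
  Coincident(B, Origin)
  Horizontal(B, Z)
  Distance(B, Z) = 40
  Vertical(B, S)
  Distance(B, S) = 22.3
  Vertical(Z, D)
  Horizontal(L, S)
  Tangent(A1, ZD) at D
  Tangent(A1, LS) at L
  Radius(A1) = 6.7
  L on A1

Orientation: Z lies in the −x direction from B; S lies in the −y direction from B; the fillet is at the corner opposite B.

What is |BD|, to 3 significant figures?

42.9

B is at the origin; B and Z share the same y with |BZ| = 40.0 and Z on the −x side, so Z = (-40.0, 0.00). B and S share the same x with |BS| = 22.3 and S on the −y side, so S = (0.00, -22.3). The virtual corner opposite B is at (-40.0, -22.3). Tangency of A1 to ZD means the radius HD is perpendicular to ZD and A1 meets LS tangentially, so HL is at right angles to LS, with radius 6.7, so the center H sits 6.7 in from both sides at H = (-33.3, -15.6). That places the tangent points at D = (-40.0, -15.6) on ZD and L = (-33.3, -22.3) on LS. Then |BD| = |D − B| = 42.9.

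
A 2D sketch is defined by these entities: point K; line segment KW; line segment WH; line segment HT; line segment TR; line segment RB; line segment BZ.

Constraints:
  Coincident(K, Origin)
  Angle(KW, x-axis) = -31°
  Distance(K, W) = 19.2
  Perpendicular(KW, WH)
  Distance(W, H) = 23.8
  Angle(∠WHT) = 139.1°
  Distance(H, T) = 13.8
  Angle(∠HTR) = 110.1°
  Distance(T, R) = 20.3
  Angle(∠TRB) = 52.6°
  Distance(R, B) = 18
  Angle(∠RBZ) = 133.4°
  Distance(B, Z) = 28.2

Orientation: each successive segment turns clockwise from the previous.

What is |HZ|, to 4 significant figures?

14.58

K is at the origin; KW runs at -31.0° with length 19.2, so W = (16.46, -9.889). KW ⟂ WH, so WH runs at -121.0°; with |WH| = 23.8, H = (4.200, -30.29). ∠WHT = 139.1° gives HT at -161.9° from the x-axis; with |HT| = 13.8, T = (-8.917, -34.58). ∠HTR = 110.1° gives TR at 128.2° from the x-axis; with |TR| = 20.3, R = (-21.47, -18.62). ∠TRB = 52.6° gives RB at 0.8000° from the x-axis; with |RB| = 18.0, B = (-3.473, -18.37). ∠RBZ = 133.4° gives BZ at -45.80° from the x-axis; with |BZ| = 28.2, Z = (16.19, -38.59). Then |HZ| = |Z − H| = 14.58.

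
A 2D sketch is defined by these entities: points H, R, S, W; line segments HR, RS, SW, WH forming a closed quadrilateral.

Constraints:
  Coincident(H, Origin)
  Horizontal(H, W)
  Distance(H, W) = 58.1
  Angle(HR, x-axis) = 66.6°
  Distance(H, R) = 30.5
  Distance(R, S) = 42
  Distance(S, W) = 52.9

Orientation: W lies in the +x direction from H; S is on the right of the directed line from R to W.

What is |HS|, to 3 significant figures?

15.4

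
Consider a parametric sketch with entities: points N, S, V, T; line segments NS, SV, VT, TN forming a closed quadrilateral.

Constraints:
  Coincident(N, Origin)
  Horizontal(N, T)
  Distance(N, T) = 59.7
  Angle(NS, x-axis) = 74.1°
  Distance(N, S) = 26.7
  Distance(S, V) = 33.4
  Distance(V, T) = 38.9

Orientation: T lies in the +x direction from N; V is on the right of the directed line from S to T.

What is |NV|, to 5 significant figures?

21.619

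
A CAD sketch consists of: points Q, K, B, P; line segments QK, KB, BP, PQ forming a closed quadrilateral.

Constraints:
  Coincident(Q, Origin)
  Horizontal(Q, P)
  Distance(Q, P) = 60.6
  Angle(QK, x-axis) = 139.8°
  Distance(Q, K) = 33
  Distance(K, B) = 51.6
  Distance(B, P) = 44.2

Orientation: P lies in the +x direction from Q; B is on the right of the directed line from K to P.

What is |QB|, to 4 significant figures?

19.00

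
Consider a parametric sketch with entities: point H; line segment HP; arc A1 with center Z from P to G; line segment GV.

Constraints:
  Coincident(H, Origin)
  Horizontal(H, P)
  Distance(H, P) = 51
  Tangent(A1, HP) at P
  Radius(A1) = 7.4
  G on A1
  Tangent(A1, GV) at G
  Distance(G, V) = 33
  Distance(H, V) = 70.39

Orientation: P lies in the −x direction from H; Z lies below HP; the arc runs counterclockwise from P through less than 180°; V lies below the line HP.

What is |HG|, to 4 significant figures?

58.89

Checks: |ZG| = 7.400 ✓; ∠(ZG, GV) = 90.00° ✓; |GV| = 33.00 ✓; |HV| = 70.39 ✓.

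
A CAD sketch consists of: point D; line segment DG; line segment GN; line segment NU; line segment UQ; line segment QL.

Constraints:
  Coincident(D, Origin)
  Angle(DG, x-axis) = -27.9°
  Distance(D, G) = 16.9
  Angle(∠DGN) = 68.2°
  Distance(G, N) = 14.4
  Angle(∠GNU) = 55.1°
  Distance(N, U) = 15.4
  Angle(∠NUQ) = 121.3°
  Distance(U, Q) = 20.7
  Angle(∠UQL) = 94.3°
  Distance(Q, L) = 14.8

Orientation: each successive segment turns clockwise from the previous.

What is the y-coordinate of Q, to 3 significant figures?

10.5

D is at the origin; DG runs at -27.9° with length 16.9, so G = (14.9, -7.91). ∠DGN = 68.2° gives GN at -140° from the x-axis; with |GN| = 14.4, N = (3.95, -17.2). ∠GNU = 55.1° gives NU at 95.4° from the x-axis; with |NU| = 15.4, U = (2.50, -1.89). ∠NUQ = 121.3° gives UQ at 36.7° from the x-axis; with |UQ| = 20.7, Q = (19.1, 10.5). So Q.y = 10.5.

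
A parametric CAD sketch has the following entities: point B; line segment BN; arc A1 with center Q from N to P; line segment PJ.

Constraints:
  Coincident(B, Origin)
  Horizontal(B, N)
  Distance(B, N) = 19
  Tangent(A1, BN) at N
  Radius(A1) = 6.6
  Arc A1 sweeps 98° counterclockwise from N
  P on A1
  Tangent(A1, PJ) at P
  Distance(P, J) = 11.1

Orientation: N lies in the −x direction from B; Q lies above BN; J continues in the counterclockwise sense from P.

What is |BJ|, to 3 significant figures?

23.2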